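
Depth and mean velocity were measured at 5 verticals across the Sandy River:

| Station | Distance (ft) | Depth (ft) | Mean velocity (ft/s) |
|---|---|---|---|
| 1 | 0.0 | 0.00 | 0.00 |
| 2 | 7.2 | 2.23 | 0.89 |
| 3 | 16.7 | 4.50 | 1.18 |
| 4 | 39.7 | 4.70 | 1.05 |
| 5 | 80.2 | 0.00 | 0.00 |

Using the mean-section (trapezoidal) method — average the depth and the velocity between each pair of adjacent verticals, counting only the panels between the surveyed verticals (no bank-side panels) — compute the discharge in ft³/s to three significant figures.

205 ft³/s

Panel 1-2: Δb = 7.2 ft, d̄ = (0.00+2.23)/2 = 1.115, v̄ = (0.00+0.89)/2 = 0.445 → q = 7.2×1.115×0.445 = 3.572 ft³/s
Panel 2-3: Δb = 9.5 ft, d̄ = (2.23+4.50)/2 = 3.365, v̄ = (0.89+1.18)/2 = 1.035 → q = 9.5×3.365×1.035 = 33.09 ft³/s
Panel 3-4: Δb = 23 ft, d̄ = (4.50+4.70)/2 = 4.6, v̄ = (1.18+1.05)/2 = 1.115 → q = 23×4.6×1.115 = 118.0 ft³/s
Panel 4-5: Δb = 40.5 ft, d̄ = (4.70+0.00)/2 = 2.35, v̄ = (1.05+0.00)/2 = 0.525 → q = 40.5×2.35×0.525 = 49.97 ft³/s
Q = Σ q = 204.6 ft³/s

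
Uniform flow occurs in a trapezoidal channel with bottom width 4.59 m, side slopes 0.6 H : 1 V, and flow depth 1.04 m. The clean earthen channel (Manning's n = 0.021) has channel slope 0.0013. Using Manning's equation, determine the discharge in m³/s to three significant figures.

A = (b + z·y)·y = (4.59 + 0.6×1.04)×1.04 = 5.423 m²
P = b + 2y√(1+z²) = 4.59 + 2×1.04×√(1+0.6²) = 7.016 m
R = A/P = 5.423/7.016 = 0.7729 m
Q = (1/n)·A·R^(2/3)·S^(1/2) = (1/0.021) × 5.423 × 0.7729^(2/3) × 0.0013^(1/2) = 7.841 m³/s

7.84 m³/s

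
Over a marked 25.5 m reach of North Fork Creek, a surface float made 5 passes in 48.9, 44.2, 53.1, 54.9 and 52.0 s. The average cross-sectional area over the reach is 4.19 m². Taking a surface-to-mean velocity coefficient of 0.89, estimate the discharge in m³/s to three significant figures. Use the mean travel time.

t̄ = (48.9 + 44.2 + 53.1 + 54.9 + 52.0) / 5 = 50.62 s
v_surface = L / t̄ = 25.5 / 50.62 = 0.5038 m/s
v_mean = 0.89 × 0.5038 = 0.4483 m/s
Q = A × v_mean = 4.19 × 0.4483 = 1.879 m³/s

1.88 m³/s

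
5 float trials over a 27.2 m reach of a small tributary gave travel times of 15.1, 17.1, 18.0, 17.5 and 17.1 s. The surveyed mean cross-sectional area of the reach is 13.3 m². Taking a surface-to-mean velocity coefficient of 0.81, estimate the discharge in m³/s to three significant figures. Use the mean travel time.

17.3 m³/s

t̄ = (15.1 + 17.1 + 18.0 + 17.5 + 17.1) / 5 = 16.96 s
v_surface = L / t̄ = 27.2 / 16.96 = 1.604 m/s
v_mean = 0.81 × 1.604 = 1.299 m/s
Q = A × v_mean = 13.3 × 1.299 = 17.28 m³/s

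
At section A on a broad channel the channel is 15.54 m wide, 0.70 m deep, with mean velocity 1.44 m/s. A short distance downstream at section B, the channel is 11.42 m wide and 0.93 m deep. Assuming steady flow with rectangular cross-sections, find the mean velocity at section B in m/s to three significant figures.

1.47 m/s

Q = A₁V₁ = (15.54×0.70) × 1.44 = 15.66 m³/s
A₂ = 11.42 × 0.93 = 10.62 m²
V₂ = Q/A₂ = 15.66/10.62 = 1.475 m/s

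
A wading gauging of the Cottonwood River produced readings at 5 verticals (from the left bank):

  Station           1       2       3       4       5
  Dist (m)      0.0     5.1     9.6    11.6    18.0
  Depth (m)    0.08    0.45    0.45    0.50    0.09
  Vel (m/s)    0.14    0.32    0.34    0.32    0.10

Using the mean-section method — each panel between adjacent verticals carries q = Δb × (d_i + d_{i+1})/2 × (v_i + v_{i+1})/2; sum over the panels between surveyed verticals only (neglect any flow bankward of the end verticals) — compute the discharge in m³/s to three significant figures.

Panel 1-2: Δb = 5.1 m, d̄ = (0.08+0.45)/2 = 0.265, v̄ = (0.14+0.32)/2 = 0.23 → q = 5.1×0.265×0.23 = 0.3108 m³/s
Panel 2-3: Δb = 4.5 m, d̄ = (0.45+0.45)/2 = 0.45, v̄ = (0.32+0.34)/2 = 0.33 → q = 4.5×0.45×0.33 = 0.6683 m³/s
Panel 3-4: Δb = 2 m, d̄ = (0.45+0.50)/2 = 0.475, v̄ = (0.34+0.32)/2 = 0.33 → q = 2×0.475×0.33 = 0.3135 m³/s
Panel 4-5: Δb = 6.4 m, d̄ = (0.50+0.09)/2 = 0.295, v̄ = (0.32+0.10)/2 = 0.21 → q = 6.4×0.295×0.21 = 0.3965 m³/s
Q = Σ q = 1.689 m³/s

1.69 m³/s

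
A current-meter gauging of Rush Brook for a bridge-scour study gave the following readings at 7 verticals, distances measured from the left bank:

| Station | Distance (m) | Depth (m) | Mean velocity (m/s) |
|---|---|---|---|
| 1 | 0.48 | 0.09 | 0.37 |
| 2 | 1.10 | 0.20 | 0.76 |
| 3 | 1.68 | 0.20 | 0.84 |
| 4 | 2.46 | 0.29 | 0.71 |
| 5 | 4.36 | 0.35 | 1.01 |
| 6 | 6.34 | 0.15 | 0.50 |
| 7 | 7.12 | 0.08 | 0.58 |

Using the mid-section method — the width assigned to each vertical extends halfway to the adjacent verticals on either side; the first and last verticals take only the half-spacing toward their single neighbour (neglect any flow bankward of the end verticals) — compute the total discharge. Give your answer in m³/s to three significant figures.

1.30 m³/s

w_1 = (1.10 − 0.48)/2 = 0.31 m; q_1 = 0.37 × 0.09 × 0.31 = 0.01032 m³/s
w_2 = (1.68 − 0.48)/2 = 0.6 m; q_2 = 0.76 × 0.20 × 0.6 = 0.09120 m³/s
w_3 = (2.46 − 1.10)/2 = 0.68 m; q_3 = 0.84 × 0.20 × 0.68 = 0.1142 m³/s
w_4 = (4.36 − 1.68)/2 = 1.34 m; q_4 = 0.71 × 0.29 × 1.34 = 0.2759 m³/s
w_5 = (6.34 − 2.46)/2 = 1.94 m; q_5 = 1.01 × 0.35 × 1.94 = 0.6858 m³/s
w_6 = (7.12 − 4.36)/2 = 1.38 m; q_6 = 0.50 × 0.15 × 1.38 = 0.1035 m³/s
w_7 = (7.12 − 6.34)/2 = 0.39 m; q_7 = 0.58 × 0.08 × 0.39 = 0.01810 m³/s
Q = Σ qᵢ = 1.299 m³/s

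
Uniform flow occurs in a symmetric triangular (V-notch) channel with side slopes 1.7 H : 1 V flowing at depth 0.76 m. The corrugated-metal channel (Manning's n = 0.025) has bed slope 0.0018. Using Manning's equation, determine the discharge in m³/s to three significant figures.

A = z·y² = 1.7×0.76² = 0.9819 m²
P = 2y√(1+z²) = 2×0.76×√(1+1.7²) = 2.998 m
R = A/P = 0.9819/2.998 = 0.3275 m
Q = (1/n)·A·R^(2/3)·S^(1/2) = (1/0.025) × 0.9819 × 0.3275^(2/3) × 0.0018^(1/2) = 0.7918 m³/s

0.792 m³/s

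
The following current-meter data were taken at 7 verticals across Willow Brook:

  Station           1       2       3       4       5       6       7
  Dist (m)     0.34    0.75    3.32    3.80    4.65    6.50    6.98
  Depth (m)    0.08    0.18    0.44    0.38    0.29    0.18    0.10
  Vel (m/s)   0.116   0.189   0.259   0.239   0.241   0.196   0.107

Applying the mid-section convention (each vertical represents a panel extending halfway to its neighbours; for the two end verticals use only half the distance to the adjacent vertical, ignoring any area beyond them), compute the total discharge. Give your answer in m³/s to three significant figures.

w_1 = (0.75 − 0.34)/2 = 0.205 m; q_1 = 0.116 × 0.08 × 0.205 = 0.001902 m³/s
w_2 = (3.32 − 0.34)/2 = 1.49 m; q_2 = 0.189 × 0.18 × 1.49 = 0.05069 m³/s
w_3 = (3.80 − 0.75)/2 = 1.525 m; q_3 = 0.259 × 0.44 × 1.525 = 0.1738 m³/s
w_4 = (4.65 − 3.32)/2 = 0.665 m; q_4 = 0.239 × 0.38 × 0.665 = 0.06040 m³/s
w_5 = (6.50 − 3.80)/2 = 1.35 m; q_5 = 0.241 × 0.29 × 1.35 = 0.09435 m³/s
w_6 = (6.98 − 4.65)/2 = 1.165 m; q_6 = 0.196 × 0.18 × 1.165 = 0.04110 m³/s
w_7 = (6.98 − 6.50)/2 = 0.24 m; q_7 = 0.107 × 0.10 × 0.24 = 0.002568 m³/s
Q = Σ qᵢ = 0.4248 m³/s

0.425 m³/s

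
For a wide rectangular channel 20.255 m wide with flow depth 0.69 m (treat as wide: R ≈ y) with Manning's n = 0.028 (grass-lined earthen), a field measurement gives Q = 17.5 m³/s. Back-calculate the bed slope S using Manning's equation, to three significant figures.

A = b·y = 20.255 × 0.69 = 13.98 m²
Wide channel: R ≈ y = 0.69 m
S = (Q·n / (1·A·R^(2/3)))² = (17.5×0.028 / (1×13.98×0.7808))² = 0.002016

0.00202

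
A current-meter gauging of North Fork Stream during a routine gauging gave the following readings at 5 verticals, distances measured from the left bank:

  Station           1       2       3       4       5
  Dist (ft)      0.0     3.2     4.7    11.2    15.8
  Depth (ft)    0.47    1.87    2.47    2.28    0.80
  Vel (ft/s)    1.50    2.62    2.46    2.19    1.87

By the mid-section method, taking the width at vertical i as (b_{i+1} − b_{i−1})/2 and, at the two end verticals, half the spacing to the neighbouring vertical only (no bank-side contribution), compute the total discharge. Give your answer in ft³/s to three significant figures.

68.1 ft³/s

w_1 = (3.2 − 0.0)/2 = 1.6 ft; q_1 = 1.50 × 0.47 × 1.6 = 1.128 ft³/s
w_2 = (4.7 − 0.0)/2 = 2.35 ft; q_2 = 2.62 × 1.87 × 2.35 = 11.51 ft³/s
w_3 = (11.2 − 3.2)/2 = 4 ft; q_3 = 2.46 × 2.47 × 4 = 24.30 ft³/s
w_4 = (15.8 − 4.7)/2 = 5.55 ft; q_4 = 2.19 × 2.28 × 5.55 = 27.71 ft³/s
w_5 = (15.8 − 11.2)/2 = 2.3 ft; q_5 = 1.87 × 0.80 × 2.3 = 3.441 ft³/s
Q = Σ qᵢ = 68.10 ft³/s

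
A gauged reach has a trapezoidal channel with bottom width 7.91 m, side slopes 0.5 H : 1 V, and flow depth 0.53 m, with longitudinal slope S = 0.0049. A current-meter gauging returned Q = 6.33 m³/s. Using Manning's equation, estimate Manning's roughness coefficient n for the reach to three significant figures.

0.0292

A = (b + z·y)·y = (7.91 + 0.5×0.53)×0.53 = 4.333 m²
P = b + 2y√(1+z²) = 7.91 + 2×0.53×√(1+0.5²) = 9.095 m
R = A/P = 4.333/9.095 = 0.4764 m
n = (1/Q)·A·R^(2/3)·S^(1/2) = (1/6.33) × 4.333 × 0.6100 × 0.07000 = 0.02923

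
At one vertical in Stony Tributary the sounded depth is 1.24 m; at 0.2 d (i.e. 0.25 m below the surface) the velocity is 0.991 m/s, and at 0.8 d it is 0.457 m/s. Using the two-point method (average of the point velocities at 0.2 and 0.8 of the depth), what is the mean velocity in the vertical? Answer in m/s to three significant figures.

0.724 m/s

v̄ = (0.991 + 0.457) / 2 = 0.7240 m/s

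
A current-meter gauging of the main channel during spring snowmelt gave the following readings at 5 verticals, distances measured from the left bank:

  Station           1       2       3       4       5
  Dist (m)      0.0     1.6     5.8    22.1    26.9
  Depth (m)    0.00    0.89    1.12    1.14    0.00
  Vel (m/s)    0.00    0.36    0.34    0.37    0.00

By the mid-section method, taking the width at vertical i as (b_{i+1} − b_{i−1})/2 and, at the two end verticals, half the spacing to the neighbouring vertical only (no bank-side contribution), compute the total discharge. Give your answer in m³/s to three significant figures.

w_2 = (5.8 − 0.0)/2 = 2.9 m; q_2 = 0.36 × 0.89 × 2.9 = 0.9292 m³/s
w_3 = (22.1 − 1.6)/2 = 10.25 m; q_3 = 0.34 × 1.12 × 10.25 = 3.903 m³/s
w_4 = (26.9 − 5.8)/2 = 10.55 m; q_4 = 0.37 × 1.14 × 10.55 = 4.450 m³/s
Stations 1, 5 contribute zero (depth or velocity is 0).
Q = Σ qᵢ = 9.282 m³/s

9.28 m³/s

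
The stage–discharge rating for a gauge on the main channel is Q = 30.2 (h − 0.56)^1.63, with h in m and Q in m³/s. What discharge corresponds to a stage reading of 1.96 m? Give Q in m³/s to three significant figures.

Q = 30.2 × (1.96 − 0.56)^1.63 = 30.2 × 1.4^1.63 = 52.26 m³/s

52.3 m³/s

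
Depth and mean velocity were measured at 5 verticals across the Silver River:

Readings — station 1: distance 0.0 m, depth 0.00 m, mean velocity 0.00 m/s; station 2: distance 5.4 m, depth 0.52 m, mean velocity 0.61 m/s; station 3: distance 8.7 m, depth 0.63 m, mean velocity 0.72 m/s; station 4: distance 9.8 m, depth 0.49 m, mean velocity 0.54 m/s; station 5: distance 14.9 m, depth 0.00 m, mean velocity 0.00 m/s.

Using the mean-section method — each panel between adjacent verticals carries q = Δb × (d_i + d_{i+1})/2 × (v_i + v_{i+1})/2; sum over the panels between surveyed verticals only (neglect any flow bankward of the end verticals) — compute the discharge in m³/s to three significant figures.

2.42 m³/s

Panel 1-2: Δb = 5.4 m, d̄ = (0.00+0.52)/2 = 0.26, v̄ = (0.00+0.61)/2 = 0.305 → q = 5.4×0.26×0.305 = 0.4282 m³/s
Panel 2-3: Δb = 3.3 m, d̄ = (0.52+0.63)/2 = 0.575, v̄ = (0.61+0.72)/2 = 0.665 → q = 3.3×0.575×0.665 = 1.262 m³/s
Panel 3-4: Δb = 1.1 m, d̄ = (0.63+0.49)/2 = 0.56, v̄ = (0.72+0.54)/2 = 0.63 → q = 1.1×0.56×0.63 = 0.3881 m³/s
Panel 4-5: Δb = 5.1 m, d̄ = (0.49+0.00)/2 = 0.245, v̄ = (0.54+0.00)/2 = 0.27 → q = 5.1×0.245×0.27 = 0.3374 m³/s
Q = Σ q = 2.416 m³/s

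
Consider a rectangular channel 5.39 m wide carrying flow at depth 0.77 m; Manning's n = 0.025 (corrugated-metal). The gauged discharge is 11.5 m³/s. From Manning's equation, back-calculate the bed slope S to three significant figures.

0.00951

A = b·y = 5.39 × 0.77 = 4.150 m²
P = b + 2y = 5.39 + 2×0.77 = 6.930 m
R = A/P = 4.150/6.930 = 0.5989 m
S = (Q·n / (1·A·R^(2/3)))² = (11.5×0.025 / (1×4.150×0.7105))² = 0.009506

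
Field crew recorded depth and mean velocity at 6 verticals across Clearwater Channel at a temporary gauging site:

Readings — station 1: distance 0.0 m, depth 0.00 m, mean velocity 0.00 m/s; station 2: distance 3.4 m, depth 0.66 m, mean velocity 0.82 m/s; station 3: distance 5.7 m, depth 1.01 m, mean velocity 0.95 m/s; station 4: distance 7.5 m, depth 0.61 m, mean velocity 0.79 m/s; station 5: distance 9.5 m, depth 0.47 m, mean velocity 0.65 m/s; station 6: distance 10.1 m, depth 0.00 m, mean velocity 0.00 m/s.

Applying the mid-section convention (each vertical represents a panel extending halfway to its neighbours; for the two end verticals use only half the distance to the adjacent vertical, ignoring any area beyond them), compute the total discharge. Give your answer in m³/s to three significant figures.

w_2 = (5.7 − 0.0)/2 = 2.85 m; q_2 = 0.82 × 0.66 × 2.85 = 1.542 m³/s
w_3 = (7.5 − 3.4)/2 = 2.05 m; q_3 = 0.95 × 1.01 × 2.05 = 1.967 m³/s
w_4 = (9.5 − 5.7)/2 = 1.9 m; q_4 = 0.79 × 0.61 × 1.9 = 0.9156 m³/s
w_5 = (10.1 − 7.5)/2 = 1.3 m; q_5 = 0.65 × 0.47 × 1.3 = 0.3972 m³/s
Stations 1, 6 contribute zero (depth or velocity is 0).
Q = Σ qᵢ = 4.822 m³/s

4.82 m³/s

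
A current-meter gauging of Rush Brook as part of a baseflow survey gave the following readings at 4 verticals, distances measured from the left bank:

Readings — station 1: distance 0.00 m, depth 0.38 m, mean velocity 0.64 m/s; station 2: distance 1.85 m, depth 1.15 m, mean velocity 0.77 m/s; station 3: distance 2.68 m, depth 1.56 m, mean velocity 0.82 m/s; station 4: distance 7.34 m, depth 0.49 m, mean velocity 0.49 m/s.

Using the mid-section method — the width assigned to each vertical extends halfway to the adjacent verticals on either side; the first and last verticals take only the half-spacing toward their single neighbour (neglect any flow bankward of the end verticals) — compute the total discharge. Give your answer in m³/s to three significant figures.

w_1 = (1.85 − 0.00)/2 = 0.925 m; q_1 = 0.64 × 0.38 × 0.925 = 0.2250 m³/s
w_2 = (2.68 − 0.00)/2 = 1.34 m; q_2 = 0.77 × 1.15 × 1.34 = 1.187 m³/s
w_3 = (7.34 − 1.85)/2 = 2.745 m; q_3 = 0.82 × 1.56 × 2.745 = 3.511 m³/s
w_4 = (7.34 − 2.68)/2 = 2.33 m; q_4 = 0.49 × 0.49 × 2.33 = 0.5594 m³/s
Q = Σ qᵢ = 5.482 m³/s

5.48 m³/s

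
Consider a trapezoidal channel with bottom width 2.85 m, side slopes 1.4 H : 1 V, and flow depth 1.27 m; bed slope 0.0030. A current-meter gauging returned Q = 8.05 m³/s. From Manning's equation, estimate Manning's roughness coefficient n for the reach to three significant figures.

0.0349

A = (b + z·y)·y = (2.85 + 1.4×1.27)×1.27 = 5.878 m²
P = b + 2y√(1+z²) = 2.85 + 2×1.27×√(1+1.4²) = 7.220 m
R = A/P = 5.878/7.220 = 0.8141 m
n = (1/Q)·A·R^(2/3)·S^(1/2) = (1/8.05) × 5.878 × 0.8718 × 0.05477 = 0.03487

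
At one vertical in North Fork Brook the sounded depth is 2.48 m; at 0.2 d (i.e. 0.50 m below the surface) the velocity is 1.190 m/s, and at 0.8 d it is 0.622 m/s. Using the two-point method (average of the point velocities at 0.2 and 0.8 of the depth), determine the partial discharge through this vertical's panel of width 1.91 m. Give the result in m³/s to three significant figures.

v̄ = (1.190 + 0.622) / 2 = 0.9060 m/s
q = v̄ × d × w = 0.9060 × 2.48 × 1.91 = 4.292 m³/s

4.29 m³/s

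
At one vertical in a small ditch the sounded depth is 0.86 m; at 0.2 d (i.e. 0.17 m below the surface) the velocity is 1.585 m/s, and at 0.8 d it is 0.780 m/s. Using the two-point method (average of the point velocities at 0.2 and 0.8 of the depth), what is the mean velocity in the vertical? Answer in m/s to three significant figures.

v̄ = (1.585 + 0.780) / 2 = 1.183 m/s

1.18 m/s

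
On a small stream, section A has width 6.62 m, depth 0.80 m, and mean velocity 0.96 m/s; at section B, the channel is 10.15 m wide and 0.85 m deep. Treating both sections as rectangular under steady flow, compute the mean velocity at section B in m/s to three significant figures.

0.589 m/s

Q = A₁V₁ = (6.62×0.80) × 0.96 = 5.084 m³/s
A₂ = 10.15 × 0.85 = 8.628 m²
V₂ = Q/A₂ = 5.084/8.628 = 0.5893 m/s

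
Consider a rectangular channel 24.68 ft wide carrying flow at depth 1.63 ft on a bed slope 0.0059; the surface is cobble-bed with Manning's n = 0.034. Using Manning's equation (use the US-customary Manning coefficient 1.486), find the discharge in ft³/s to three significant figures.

A = b·y = 24.68 × 1.63 = 40.23 ft²
P = b + 2y = 24.68 + 2×1.63 = 27.94 ft
R = A/P = 40.23/27.94 = 1.440 ft
Q = (1.486/n)·A·R^(2/3)·S^(1/2) = (1.486/0.034) × 40.23 × 1.440^(2/3) × 0.0059^(1/2) = 172.2 ft³/s

172 ft³/s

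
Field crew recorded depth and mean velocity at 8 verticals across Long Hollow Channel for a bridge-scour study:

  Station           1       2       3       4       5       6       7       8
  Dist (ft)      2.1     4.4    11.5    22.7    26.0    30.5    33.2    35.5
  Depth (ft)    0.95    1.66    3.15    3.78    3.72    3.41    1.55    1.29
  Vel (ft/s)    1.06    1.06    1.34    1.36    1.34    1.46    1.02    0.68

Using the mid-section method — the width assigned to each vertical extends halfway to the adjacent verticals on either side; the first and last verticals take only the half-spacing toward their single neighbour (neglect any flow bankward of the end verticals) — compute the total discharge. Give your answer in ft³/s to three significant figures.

128 ft³/s

w_1 = (4.4 − 2.1)/2 = 1.15 ft; q_1 = 1.06 × 0.95 × 1.15 = 1.158 ft³/s
w_2 = (11.5 − 2.1)/2 = 4.7 ft; q_2 = 1.06 × 1.66 × 4.7 = 8.270 ft³/s
w_3 = (22.7 − 4.4)/2 = 9.15 ft; q_3 = 1.34 × 3.15 × 9.15 = 38.62 ft³/s
w_4 = (26.0 − 11.5)/2 = 7.25 ft; q_4 = 1.36 × 3.78 × 7.25 = 37.27 ft³/s
w_5 = (30.5 − 22.7)/2 = 3.9 ft; q_5 = 1.34 × 3.72 × 3.9 = 19.44 ft³/s
w_6 = (33.2 − 26.0)/2 = 3.6 ft; q_6 = 1.46 × 3.41 × 3.6 = 17.92 ft³/s
w_7 = (35.5 − 30.5)/2 = 2.5 ft; q_7 = 1.02 × 1.55 × 2.5 = 3.953 ft³/s
w_8 = (35.5 − 33.2)/2 = 1.15 ft; q_8 = 0.68 × 1.29 × 1.15 = 1.009 ft³/s
Q = Σ qᵢ = 127.6 ft³/s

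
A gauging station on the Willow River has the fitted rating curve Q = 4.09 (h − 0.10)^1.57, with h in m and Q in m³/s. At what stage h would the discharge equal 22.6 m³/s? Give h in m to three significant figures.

3.07 m

h − h₀ = (Q/C)^(1/b) = (22.6/4.09)^(1/1.57) = 2.971 m
h = 0.10 + 2.971 = 3.071 m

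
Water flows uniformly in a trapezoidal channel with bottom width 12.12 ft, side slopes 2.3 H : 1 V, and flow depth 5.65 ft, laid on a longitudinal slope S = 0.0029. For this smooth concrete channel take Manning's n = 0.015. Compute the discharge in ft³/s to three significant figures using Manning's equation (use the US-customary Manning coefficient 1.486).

A = (b + z·y)·y = (12.12 + 2.3×5.65)×5.65 = 141.9 ft²
P = b + 2y√(1+z²) = 12.12 + 2×5.65×√(1+2.3²) = 40.46 ft
R = A/P = 141.9/40.46 = 3.507 ft
Q = (1.486/n)·A·R^(2/3)·S^(1/2) = (1.486/0.015) × 141.9 × 3.507^(2/3) × 0.0029^(1/2) = 1747 ft³/s

1750 ft³/s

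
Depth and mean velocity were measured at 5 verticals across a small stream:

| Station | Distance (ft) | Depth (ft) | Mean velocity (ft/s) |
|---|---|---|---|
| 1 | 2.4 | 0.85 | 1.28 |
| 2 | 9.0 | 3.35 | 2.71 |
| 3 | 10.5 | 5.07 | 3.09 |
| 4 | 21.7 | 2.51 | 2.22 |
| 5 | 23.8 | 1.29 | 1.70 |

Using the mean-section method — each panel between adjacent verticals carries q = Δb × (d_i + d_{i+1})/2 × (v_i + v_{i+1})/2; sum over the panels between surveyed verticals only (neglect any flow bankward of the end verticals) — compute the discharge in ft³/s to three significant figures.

Panel 1-2: Δb = 6.6 ft, d̄ = (0.85+3.35)/2 = 2.1, v̄ = (1.28+2.71)/2 = 1.995 → q = 6.6×2.1×1.995 = 27.65 ft³/s
Panel 2-3: Δb = 1.5 ft, d̄ = (3.35+5.07)/2 = 4.21, v̄ = (2.71+3.09)/2 = 2.9 → q = 1.5×4.21×2.9 = 18.31 ft³/s
Panel 3-4: Δb = 11.2 ft, d̄ = (5.07+2.51)/2 = 3.79, v̄ = (3.09+2.22)/2 = 2.655 → q = 11.2×3.79×2.655 = 112.7 ft³/s
Panel 4-5: Δb = 2.1 ft, d̄ = (2.51+1.29)/2 = 1.9, v̄ = (2.22+1.70)/2 = 1.96 → q = 2.1×1.9×1.96 = 7.820 ft³/s
Q = Σ q = 166.5 ft³/s

166 ft³/s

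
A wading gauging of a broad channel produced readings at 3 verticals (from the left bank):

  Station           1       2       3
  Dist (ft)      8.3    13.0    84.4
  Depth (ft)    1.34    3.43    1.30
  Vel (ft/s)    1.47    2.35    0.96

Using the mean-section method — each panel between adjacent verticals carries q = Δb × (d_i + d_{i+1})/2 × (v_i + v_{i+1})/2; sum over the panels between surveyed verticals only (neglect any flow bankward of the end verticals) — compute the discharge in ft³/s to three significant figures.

301 ft³/s

Panel 1-2: Δb = 4.7 ft, d̄ = (1.34+3.43)/2 = 2.385, v̄ = (1.47+2.35)/2 = 1.91 → q = 4.7×2.385×1.91 = 21.41 ft³/s
Panel 2-3: Δb = 71.4 ft, d̄ = (3.43+1.30)/2 = 2.365, v̄ = (2.35+0.96)/2 = 1.655 → q = 71.4×2.365×1.655 = 279.5 ft³/s
Q = Σ q = 300.9 ft³/s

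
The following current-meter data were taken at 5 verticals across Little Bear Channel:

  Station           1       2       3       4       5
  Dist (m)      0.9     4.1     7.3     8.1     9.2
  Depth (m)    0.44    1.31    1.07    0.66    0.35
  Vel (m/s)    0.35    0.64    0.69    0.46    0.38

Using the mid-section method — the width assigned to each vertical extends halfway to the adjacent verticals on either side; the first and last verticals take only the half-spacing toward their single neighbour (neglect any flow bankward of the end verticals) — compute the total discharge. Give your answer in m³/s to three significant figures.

w_1 = (4.1 − 0.9)/2 = 1.6 m; q_1 = 0.35 × 0.44 × 1.6 = 0.2464 m³/s
w_2 = (7.3 − 0.9)/2 = 3.2 m; q_2 = 0.64 × 1.31 × 3.2 = 2.683 m³/s
w_3 = (8.1 − 4.1)/2 = 2 m; q_3 = 0.69 × 1.07 × 2 = 1.477 m³/s
w_4 = (9.2 − 7.3)/2 = 0.95 m; q_4 = 0.46 × 0.66 × 0.95 = 0.2884 m³/s
w_5 = (9.2 − 8.1)/2 = 0.55 m; q_5 = 0.38 × 0.35 × 0.55 = 0.07315 m³/s
Q = Σ qᵢ = 4.767 m³/s

4.77 m³/s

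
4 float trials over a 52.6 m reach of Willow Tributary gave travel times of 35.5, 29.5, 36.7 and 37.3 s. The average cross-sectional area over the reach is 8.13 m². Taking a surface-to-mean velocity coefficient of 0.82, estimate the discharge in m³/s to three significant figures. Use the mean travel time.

t̄ = (35.5 + 29.5 + 36.7 + 37.3) / 4 = 34.75 s
v_surface = L / t̄ = 52.6 / 34.75 = 1.514 m/s
v_mean = 0.82 × 1.514 = 1.241 m/s
Q = A × v_mean = 8.13 × 1.241 = 10.09 m³/s

10.1 m³/s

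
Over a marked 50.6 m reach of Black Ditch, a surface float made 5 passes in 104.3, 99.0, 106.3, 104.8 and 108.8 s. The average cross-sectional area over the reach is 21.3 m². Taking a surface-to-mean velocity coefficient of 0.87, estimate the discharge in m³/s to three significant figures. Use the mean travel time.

t̄ = (104.3 + 99.0 + 106.3 + 104.8 + 108.8) / 5 = 104.64 s
v_surface = L / t̄ = 50.6 / 104.64 = 0.4836 m/s
v_mean = 0.87 × 0.4836 = 0.4207 m/s
Q = A × v_mean = 21.3 × 0.4207 = 8.961 m³/s

8.96 m³/s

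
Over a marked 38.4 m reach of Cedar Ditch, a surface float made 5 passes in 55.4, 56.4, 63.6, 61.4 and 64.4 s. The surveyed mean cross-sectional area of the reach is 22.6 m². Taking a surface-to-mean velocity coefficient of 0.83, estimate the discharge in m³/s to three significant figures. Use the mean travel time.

12.0 m³/s

t̄ = (55.4 + 56.4 + 63.6 + 61.4 + 64.4) / 5 = 60.24 s
v_surface = L / t̄ = 38.4 / 60.24 = 0.6375 m/s
v_mean = 0.83 × 0.6375 = 0.5291 m/s
Q = A × v_mean = 22.6 × 0.5291 = 11.96 m³/s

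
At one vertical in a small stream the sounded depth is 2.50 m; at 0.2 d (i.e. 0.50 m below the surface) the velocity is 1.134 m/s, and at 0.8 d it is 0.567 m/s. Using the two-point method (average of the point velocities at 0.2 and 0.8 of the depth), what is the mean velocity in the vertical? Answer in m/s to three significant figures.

v̄ = (1.134 + 0.567) / 2 = 0.8505 m/s

0.851 m/s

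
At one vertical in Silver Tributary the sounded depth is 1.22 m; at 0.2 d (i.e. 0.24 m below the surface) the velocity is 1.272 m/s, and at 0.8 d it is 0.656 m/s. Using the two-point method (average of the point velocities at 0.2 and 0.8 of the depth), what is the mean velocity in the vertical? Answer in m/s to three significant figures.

v̄ = (1.272 + 0.656) / 2 = 0.9640 m/s

0.964 m/s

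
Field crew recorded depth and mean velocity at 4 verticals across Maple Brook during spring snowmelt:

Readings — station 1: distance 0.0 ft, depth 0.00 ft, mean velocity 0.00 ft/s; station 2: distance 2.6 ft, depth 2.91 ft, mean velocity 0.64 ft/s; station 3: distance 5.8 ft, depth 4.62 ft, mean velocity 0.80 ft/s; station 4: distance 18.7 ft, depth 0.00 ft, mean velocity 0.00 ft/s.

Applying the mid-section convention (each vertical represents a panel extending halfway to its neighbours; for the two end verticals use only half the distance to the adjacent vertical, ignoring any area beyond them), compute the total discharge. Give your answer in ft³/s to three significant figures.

35.2 ft³/s

w_2 = (5.8 − 0.0)/2 = 2.9 ft; q_2 = 0.64 × 2.91 × 2.9 = 5.401 ft³/s
w_3 = (18.7 − 2.6)/2 = 8.05 ft; q_3 = 0.80 × 4.62 × 8.05 = 29.75 ft³/s
Stations 1, 4 contribute zero (depth or velocity is 0).
Q = Σ qᵢ = 35.15 ft³/s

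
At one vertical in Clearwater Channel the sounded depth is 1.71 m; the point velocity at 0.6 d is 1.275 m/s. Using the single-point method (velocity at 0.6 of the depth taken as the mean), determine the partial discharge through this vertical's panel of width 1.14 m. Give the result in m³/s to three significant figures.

2.49 m³/s

v̄ = v₀.₆ = 1.275 m/s
q = v̄ × d × w = 1.275 × 1.71 × 1.14 = 2.485 m³/s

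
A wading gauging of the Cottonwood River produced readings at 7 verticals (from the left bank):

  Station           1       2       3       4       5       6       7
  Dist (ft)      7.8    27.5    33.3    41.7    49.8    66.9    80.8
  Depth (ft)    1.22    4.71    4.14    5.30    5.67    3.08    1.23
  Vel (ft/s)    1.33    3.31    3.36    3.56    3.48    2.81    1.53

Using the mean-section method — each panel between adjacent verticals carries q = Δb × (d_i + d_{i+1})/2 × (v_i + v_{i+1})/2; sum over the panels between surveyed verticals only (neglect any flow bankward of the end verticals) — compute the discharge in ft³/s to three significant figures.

815 ft³/s

Panel 1-2: Δb = 19.7 ft, d̄ = (1.22+4.71)/2 = 2.965, v̄ = (1.33+3.31)/2 = 2.32 → q = 19.7×2.965×2.32 = 135.5 ft³/s
Panel 2-3: Δb = 5.8 ft, d̄ = (4.71+4.14)/2 = 4.425, v̄ = (3.31+3.36)/2 = 3.335 → q = 5.8×4.425×3.335 = 85.59 ft³/s
Panel 3-4: Δb = 8.4 ft, d̄ = (4.14+5.30)/2 = 4.72, v̄ = (3.36+3.56)/2 = 3.46 → q = 8.4×4.72×3.46 = 137.2 ft³/s
Panel 4-5: Δb = 8.1 ft, d̄ = (5.30+5.67)/2 = 5.485, v̄ = (3.56+3.48)/2 = 3.52 → q = 8.1×5.485×3.52 = 156.4 ft³/s
Panel 5-6: Δb = 17.1 ft, d̄ = (5.67+3.08)/2 = 4.375, v̄ = (3.48+2.81)/2 = 3.145 → q = 17.1×4.375×3.145 = 235.3 ft³/s
Panel 6-7: Δb = 13.9 ft, d̄ = (3.08+1.23)/2 = 2.155, v̄ = (2.81+1.53)/2 = 2.17 → q = 13.9×2.155×2.17 = 65.00 ft³/s
Q = Σ q = 815.0 ft³/s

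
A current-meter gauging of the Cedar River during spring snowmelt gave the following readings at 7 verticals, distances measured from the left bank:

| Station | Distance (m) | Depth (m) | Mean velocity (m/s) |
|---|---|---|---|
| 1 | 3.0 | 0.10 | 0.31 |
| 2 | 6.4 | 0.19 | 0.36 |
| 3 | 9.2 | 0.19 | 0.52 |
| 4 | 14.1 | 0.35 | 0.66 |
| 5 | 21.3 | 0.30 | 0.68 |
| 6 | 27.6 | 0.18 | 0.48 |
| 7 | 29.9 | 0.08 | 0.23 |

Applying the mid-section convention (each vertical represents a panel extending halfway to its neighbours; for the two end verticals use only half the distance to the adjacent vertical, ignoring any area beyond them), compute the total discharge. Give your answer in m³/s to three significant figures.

w_1 = (6.4 − 3.0)/2 = 1.7 m; q_1 = 0.31 × 0.10 × 1.7 = 0.05270 m³/s
w_2 = (9.2 − 3.0)/2 = 3.1 m; q_2 = 0.36 × 0.19 × 3.1 = 0.2120 m³/s
w_3 = (14.1 − 6.4)/2 = 3.85 m; q_3 = 0.52 × 0.19 × 3.85 = 0.3804 m³/s
w_4 = (21.3 − 9.2)/2 = 6.05 m; q_4 = 0.66 × 0.35 × 6.05 = 1.398 m³/s
w_5 = (27.6 − 14.1)/2 = 6.75 m; q_5 = 0.68 × 0.30 × 6.75 = 1.377 m³/s
w_6 = (29.9 − 21.3)/2 = 4.3 m; q_6 = 0.48 × 0.18 × 4.3 = 0.3715 m³/s
w_7 = (29.9 − 27.6)/2 = 1.15 m; q_7 = 0.23 × 0.08 × 1.15 = 0.02116 m³/s
Q = Σ qᵢ = 3.812 m³/s

3.81 m³/s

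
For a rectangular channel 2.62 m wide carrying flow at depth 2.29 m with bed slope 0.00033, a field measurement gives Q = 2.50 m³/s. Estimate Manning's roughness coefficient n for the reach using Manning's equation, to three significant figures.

A = b·y = 2.62 × 2.29 = 6.000 m²
P = b + 2y = 2.62 + 2×2.29 = 7.200 m
R = A/P = 6.000/7.200 = 0.8333 m
n = (1/Q)·A·R^(2/3)·S^(1/2) = (1/2.50) × 6.000 × 0.8855 × 0.01817 = 0.03861

0.0386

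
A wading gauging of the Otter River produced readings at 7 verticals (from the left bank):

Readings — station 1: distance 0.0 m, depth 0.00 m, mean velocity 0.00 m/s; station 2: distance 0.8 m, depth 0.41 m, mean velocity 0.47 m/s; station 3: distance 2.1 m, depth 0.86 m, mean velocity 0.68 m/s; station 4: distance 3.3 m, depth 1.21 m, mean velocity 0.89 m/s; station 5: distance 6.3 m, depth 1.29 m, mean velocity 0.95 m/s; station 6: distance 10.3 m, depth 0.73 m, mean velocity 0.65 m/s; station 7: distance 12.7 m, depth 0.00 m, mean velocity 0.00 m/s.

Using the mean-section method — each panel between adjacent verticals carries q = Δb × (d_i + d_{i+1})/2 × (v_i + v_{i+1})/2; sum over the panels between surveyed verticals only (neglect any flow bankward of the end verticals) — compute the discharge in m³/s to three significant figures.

8.45 m³/s

Panel 1-2: Δb = 0.8 m, d̄ = (0.00+0.41)/2 = 0.205, v̄ = (0.00+0.47)/2 = 0.235 → q = 0.8×0.205×0.235 = 0.03854 m³/s
Panel 2-3: Δb = 1.3 m, d̄ = (0.41+0.86)/2 = 0.635, v̄ = (0.47+0.68)/2 = 0.575 → q = 1.3×0.635×0.575 = 0.4747 m³/s
Panel 3-4: Δb = 1.2 m, d̄ = (0.86+1.21)/2 = 1.035, v̄ = (0.68+0.89)/2 = 0.785 → q = 1.2×1.035×0.785 = 0.9750 m³/s
Panel 4-5: Δb = 3 m, d̄ = (1.21+1.29)/2 = 1.25, v̄ = (0.89+0.95)/2 = 0.92 → q = 3×1.25×0.92 = 3.450 m³/s
Panel 5-6: Δb = 4 m, d̄ = (1.29+0.73)/2 = 1.01, v̄ = (0.95+0.65)/2 = 0.8 → q = 4×1.01×0.8 = 3.232 m³/s
Panel 6-7: Δb = 2.4 m, d̄ = (0.73+0.00)/2 = 0.365, v̄ = (0.65+0.00)/2 = 0.325 → q = 2.4×0.365×0.325 = 0.2847 m³/s
Q = Σ q = 8.455 m³/s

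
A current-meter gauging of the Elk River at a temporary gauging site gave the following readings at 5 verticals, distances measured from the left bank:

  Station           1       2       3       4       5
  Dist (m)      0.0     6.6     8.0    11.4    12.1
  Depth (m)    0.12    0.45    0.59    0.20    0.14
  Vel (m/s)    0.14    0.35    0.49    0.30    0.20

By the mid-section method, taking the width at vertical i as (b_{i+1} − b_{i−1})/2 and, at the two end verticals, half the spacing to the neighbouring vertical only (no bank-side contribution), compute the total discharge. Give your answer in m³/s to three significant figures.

w_1 = (6.6 − 0.0)/2 = 3.3 m; q_1 = 0.14 × 0.12 × 3.3 = 0.05544 m³/s
w_2 = (8.0 − 0.0)/2 = 4 m; q_2 = 0.35 × 0.45 × 4 = 0.6300 m³/s
w_3 = (11.4 − 6.6)/2 = 2.4 m; q_3 = 0.49 × 0.59 × 2.4 = 0.6938 m³/s
w_4 = (12.1 − 8.0)/2 = 2.05 m; q_4 = 0.30 × 0.20 × 2.05 = 0.1230 m³/s
w_5 = (12.1 − 11.4)/2 = 0.35 m; q_5 = 0.20 × 0.14 × 0.35 = 0.009800 m³/s
Q = Σ qᵢ = 1.512 m³/s

1.51 m³/s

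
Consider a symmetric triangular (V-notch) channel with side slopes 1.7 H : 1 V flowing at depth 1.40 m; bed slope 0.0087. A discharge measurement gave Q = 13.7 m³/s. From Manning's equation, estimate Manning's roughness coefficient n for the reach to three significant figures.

A = z·y² = 1.7×1.40² = 3.332 m²
P = 2y√(1+z²) = 2×1.40×√(1+1.7²) = 5.522 m
R = A/P = 3.332/5.522 = 0.6034 m
n = (1/Q)·A·R^(2/3)·S^(1/2) = (1/13.7) × 3.332 × 0.7140 × 0.09327 = 0.01620

0.0162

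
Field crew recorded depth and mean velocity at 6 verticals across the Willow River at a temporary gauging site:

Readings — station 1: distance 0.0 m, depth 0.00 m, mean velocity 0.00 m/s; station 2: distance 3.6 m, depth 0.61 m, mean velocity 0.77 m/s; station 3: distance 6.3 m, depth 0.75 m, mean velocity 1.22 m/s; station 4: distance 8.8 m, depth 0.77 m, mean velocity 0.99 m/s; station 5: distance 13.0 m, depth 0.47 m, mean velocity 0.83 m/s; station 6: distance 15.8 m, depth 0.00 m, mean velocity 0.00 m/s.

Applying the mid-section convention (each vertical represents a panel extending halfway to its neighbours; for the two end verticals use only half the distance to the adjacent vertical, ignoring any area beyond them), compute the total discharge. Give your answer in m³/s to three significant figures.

w_2 = (6.3 − 0.0)/2 = 3.15 m; q_2 = 0.77 × 0.61 × 3.15 = 1.480 m³/s
w_3 = (8.8 − 3.6)/2 = 2.6 m; q_3 = 1.22 × 0.75 × 2.6 = 2.379 m³/s
w_4 = (13.0 − 6.3)/2 = 3.35 m; q_4 = 0.99 × 0.77 × 3.35 = 2.554 m³/s
w_5 = (15.8 − 8.8)/2 = 3.5 m; q_5 = 0.83 × 0.47 × 3.5 = 1.365 m³/s
Stations 1, 6 contribute zero (depth or velocity is 0).
Q = Σ qᵢ = 7.778 m³/s

7.78 m³/s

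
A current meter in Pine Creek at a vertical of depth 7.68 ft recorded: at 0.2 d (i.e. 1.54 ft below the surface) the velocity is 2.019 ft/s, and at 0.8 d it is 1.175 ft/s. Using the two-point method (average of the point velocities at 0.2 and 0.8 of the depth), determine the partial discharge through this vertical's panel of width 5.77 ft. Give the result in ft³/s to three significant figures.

v̄ = (2.019 + 1.175) / 2 = 1.597 ft/s
q = v̄ × d × w = 1.597 × 7.68 × 5.77 = 70.77 ft³/s

70.8 ft³/s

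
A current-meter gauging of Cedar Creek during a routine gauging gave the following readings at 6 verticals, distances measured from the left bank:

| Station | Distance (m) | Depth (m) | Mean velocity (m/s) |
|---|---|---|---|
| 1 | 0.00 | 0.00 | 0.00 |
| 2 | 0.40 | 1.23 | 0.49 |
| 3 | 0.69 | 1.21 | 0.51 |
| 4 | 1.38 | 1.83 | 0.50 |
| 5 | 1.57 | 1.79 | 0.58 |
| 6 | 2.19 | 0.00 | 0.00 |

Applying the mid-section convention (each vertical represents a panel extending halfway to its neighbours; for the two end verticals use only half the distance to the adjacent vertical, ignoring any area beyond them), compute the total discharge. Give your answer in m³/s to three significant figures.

w_2 = (0.69 − 0.00)/2 = 0.345 m; q_2 = 0.49 × 1.23 × 0.345 = 0.2079 m³/s
w_3 = (1.38 − 0.40)/2 = 0.49 m; q_3 = 0.51 × 1.21 × 0.49 = 0.3024 m³/s
w_4 = (1.57 − 0.69)/2 = 0.44 m; q_4 = 0.50 × 1.83 × 0.44 = 0.4026 m³/s
w_5 = (2.19 − 1.38)/2 = 0.405 m; q_5 = 0.58 × 1.79 × 0.405 = 0.4205 m³/s
Stations 1, 6 contribute zero (depth or velocity is 0).
Q = Σ qᵢ = 1.333 m³/s

1.33 m³/s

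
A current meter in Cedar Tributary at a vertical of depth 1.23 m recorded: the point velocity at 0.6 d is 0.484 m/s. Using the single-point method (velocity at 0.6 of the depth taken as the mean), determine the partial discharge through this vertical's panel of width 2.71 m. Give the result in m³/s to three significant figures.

1.61 m³/s

v̄ = v₀.₆ = 0.484 m/s
q = v̄ × d × w = 0.4840 × 1.23 × 2.71 = 1.613 m³/s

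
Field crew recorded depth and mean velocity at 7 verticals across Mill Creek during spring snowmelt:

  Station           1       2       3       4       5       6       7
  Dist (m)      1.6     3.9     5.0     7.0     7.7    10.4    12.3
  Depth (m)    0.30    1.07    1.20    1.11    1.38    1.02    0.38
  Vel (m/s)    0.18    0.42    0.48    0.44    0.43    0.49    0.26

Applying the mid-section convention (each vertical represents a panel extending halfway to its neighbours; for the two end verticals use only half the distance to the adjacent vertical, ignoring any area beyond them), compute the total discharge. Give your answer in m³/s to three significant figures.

4.63 m³/s

w_1 = (3.9 − 1.6)/2 = 1.15 m; q_1 = 0.18 × 0.30 × 1.15 = 0.06210 m³/s
w_2 = (5.0 − 1.6)/2 = 1.7 m; q_2 = 0.42 × 1.07 × 1.7 = 0.7640 m³/s
w_3 = (7.0 − 3.9)/2 = 1.55 m; q_3 = 0.48 × 1.20 × 1.55 = 0.8928 m³/s
w_4 = (7.7 − 5.0)/2 = 1.35 m; q_4 = 0.44 × 1.11 × 1.35 = 0.6593 m³/s
w_5 = (10.4 − 7.0)/2 = 1.7 m; q_5 = 0.43 × 1.38 × 1.7 = 1.009 m³/s
w_6 = (12.3 − 7.7)/2 = 2.3 m; q_6 = 0.49 × 1.02 × 2.3 = 1.150 m³/s
w_7 = (12.3 − 10.4)/2 = 0.95 m; q_7 = 0.26 × 0.38 × 0.95 = 0.09386 m³/s
Q = Σ qᵢ = 4.630 m³/s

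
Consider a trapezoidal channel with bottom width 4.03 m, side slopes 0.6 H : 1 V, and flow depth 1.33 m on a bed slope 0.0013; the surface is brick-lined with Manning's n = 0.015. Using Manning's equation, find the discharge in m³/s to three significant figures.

A = (b + z·y)·y = (4.03 + 0.6×1.33)×1.33 = 6.421 m²
P = b + 2y√(1+z²) = 4.03 + 2×1.33×√(1+0.6²) = 7.132 m
R = A/P = 6.421/7.132 = 0.9003 m
Q = (1/n)·A·R^(2/3)·S^(1/2) = (1/0.015) × 6.421 × 0.9003^(2/3) × 0.0013^(1/2) = 14.39 m³/s

14.4 m³/s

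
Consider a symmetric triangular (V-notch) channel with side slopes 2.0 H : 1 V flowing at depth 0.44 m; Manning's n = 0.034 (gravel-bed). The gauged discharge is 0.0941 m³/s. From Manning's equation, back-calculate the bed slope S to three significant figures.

0.000597

A = z·y² = 2.0×0.44² = 0.3872 m²
P = 2y√(1+z²) = 2×0.44×√(1+2.0²) = 1.968 m
R = A/P = 0.3872/1.968 = 0.1968 m
S = (Q·n / (1·A·R^(2/3)))² = (0.0941×0.034 / (1×0.3872×0.3383))² = 0.0005965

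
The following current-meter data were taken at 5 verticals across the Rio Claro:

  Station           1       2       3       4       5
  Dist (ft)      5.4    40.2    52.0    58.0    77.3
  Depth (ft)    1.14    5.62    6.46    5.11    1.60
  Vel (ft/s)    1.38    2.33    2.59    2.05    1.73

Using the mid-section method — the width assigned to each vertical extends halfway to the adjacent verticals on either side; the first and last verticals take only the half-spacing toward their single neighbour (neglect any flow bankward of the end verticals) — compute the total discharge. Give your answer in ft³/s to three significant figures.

w_1 = (40.2 − 5.4)/2 = 17.4 ft; q_1 = 1.38 × 1.14 × 17.4 = 27.37 ft³/s
w_2 = (52.0 − 5.4)/2 = 23.3 ft; q_2 = 2.33 × 5.62 × 23.3 = 305.1 ft³/s
w_3 = (58.0 − 40.2)/2 = 8.9 ft; q_3 = 2.59 × 6.46 × 8.9 = 148.9 ft³/s
w_4 = (77.3 − 52.0)/2 = 12.65 ft; q_4 = 2.05 × 5.11 × 12.65 = 132.5 ft³/s
w_5 = (77.3 − 58.0)/2 = 9.65 ft; q_5 = 1.73 × 1.60 × 9.65 = 26.71 ft³/s
Q = Σ qᵢ = 640.6 ft³/s

641 ft³/s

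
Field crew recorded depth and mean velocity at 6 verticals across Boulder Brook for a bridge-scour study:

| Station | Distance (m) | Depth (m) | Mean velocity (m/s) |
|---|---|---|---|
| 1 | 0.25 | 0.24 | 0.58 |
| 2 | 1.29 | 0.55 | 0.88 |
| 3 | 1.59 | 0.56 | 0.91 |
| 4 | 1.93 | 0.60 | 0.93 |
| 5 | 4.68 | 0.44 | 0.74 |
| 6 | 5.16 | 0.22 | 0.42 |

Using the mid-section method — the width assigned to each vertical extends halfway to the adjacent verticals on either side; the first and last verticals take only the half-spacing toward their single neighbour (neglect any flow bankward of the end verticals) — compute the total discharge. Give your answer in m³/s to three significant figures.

1.97 m³/s

w_1 = (1.29 − 0.25)/2 = 0.52 m; q_1 = 0.58 × 0.24 × 0.52 = 0.07238 m³/s
w_2 = (1.59 − 0.25)/2 = 0.67 m; q_2 = 0.88 × 0.55 × 0.67 = 0.3243 m³/s
w_3 = (1.93 − 1.29)/2 = 0.32 m; q_3 = 0.91 × 0.56 × 0.32 = 0.1631 m³/s
w_4 = (4.68 − 1.59)/2 = 1.545 m; q_4 = 0.93 × 0.60 × 1.545 = 0.8621 m³/s
w_5 = (5.16 − 1.93)/2 = 1.615 m; q_5 = 0.74 × 0.44 × 1.615 = 0.5258 m³/s
w_6 = (5.16 − 4.68)/2 = 0.24 m; q_6 = 0.42 × 0.22 × 0.24 = 0.02218 m³/s
Q = Σ qᵢ = 1.970 m³/s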